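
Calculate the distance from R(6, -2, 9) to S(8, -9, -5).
d = √[(2)² + (-7)² + (-14)²] = √249 = 15.78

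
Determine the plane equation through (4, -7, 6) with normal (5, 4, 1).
d = n·P = (5)(4) + (4)(-7) + (1)(6) = -2
Plane: 5x + 4y + z = -2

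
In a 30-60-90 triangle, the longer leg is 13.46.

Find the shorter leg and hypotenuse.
In a 30-60-90 triangle, sides are in ratio 1 : √3 : 2.
Long leg = short leg·√3  →  short leg = 13.46/√3 = 7.771
Hypotenuse = 2·(short leg) = 2·13.46/√3 = 15.54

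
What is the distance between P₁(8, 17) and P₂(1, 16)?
Using the distance formula: d = sqrt((x₂-x₁)² + (y₂-y₁)²)
dx = 1 - 8 = -7
dy = 16 - 17 = -1
d = sqrt((-7)² + (-1)²) = sqrt(49 + 1) = sqrt(50) = 7.07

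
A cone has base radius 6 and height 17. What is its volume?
Volume = (1/3) * pi * r² * h
Volume = (1/3) * pi * 6² * 17
Volume = (1/3) * pi * 36 * 17
Volume = (1/3) * pi * 612
Volume = 640.88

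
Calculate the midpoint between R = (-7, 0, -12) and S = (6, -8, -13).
Midpoint = ((-7+6)/2, (0-8)/2, (-12-13)/2) = (-0.5, -4, -12.5)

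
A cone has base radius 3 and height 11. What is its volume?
Volume = (1/3) * pi * r² * h
Volume = (1/3) * pi * 3² * 11
Volume = (1/3) * pi * 9 * 11
Volume = (1/3) * pi * 99
Volume = 103.67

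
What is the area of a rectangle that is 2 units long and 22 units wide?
Area = length * width
Area = 2 * 22
Area = 44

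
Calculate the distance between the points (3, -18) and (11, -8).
Using the distance formula: d = sqrt((x₂-x₁)² + (y₂-y₁)²)
dx = 11 - 3 = 8
dy = (-8) - (-18) = 10
d = sqrt(8² + 10²) = sqrt(64 + 100) = sqrt(164) = 12.81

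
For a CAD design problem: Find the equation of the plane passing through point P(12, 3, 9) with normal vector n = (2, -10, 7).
d = n·P = (2)(12) + (-10)(3) + (7)(9) = 57
Plane: 2x - 10y + 7z = 57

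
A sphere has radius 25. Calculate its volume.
Volume = (4/3) * pi * r³
Volume = (4/3) * pi * 25³
Volume = (4/3) * pi * 15625
Volume = 65449.85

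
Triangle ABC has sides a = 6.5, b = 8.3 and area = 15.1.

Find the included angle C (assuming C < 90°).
Area = ½ab·sin(C)  →  sin(C) = 2·Area/(ab)
sin(C) = 2·15.1/(6.5·8.3) = 0.559778
C = arcsin(0.559778) = 34.04°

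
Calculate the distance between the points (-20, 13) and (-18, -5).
Using the distance formula: d = sqrt((x₂-x₁)² + (y₂-y₁)²)
dx = (-18) - (-20) = 2
dy = (-5) - 13 = -18
d = sqrt(2² + (-18)²) = sqrt(4 + 324) = sqrt(328) = 18.11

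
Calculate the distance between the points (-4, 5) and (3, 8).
Using the distance formula: d = sqrt((x₂-x₁)² + (y₂-y₁)²)
dx = 3 - (-4) = 7
dy = 8 - 5 = 3
d = sqrt(7² + 3²) = sqrt(49 + 9) = sqrt(58) = 7.62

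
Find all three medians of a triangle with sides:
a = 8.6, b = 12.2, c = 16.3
Using m_x = ½√(2y² + 2z² - x²):
m_a = ½√(2·12.2² + 2·16.3² - 8.6²) = ½√755.1 = 13.74
m_b = ½√(2·8.6² + 2·16.3² - 12.2²) = ½√530.46 = 11.52
m_c = ½√(2·8.6² + 2·12.2² - 16.3²) = ½√179.91 = 6.707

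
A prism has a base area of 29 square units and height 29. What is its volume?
Volume = base area * height
Volume = 29 * 29
Volume = 841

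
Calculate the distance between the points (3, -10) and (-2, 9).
Using the distance formula: d = sqrt((x₂-x₁)² + (y₂-y₁)²)
dx = (-2) - 3 = -5
dy = 9 - (-10) = 19
d = sqrt((-5)² + 19²) = sqrt(25 + 361) = sqrt(386) = 19.65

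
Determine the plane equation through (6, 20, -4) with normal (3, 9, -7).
d = n·P = (3)(6) + (9)(20) + (-7)(-4) = 226
Plane: 3x + 9y - 7z = 226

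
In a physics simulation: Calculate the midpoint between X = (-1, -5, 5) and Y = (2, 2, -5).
Midpoint = ((-1+2)/2, (-5+2)/2, (5-5)/2) = (0.5, -1.5, 0)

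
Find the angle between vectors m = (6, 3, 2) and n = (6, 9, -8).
m·n = 47, |m|² = 49, |n|² = 181
cos θ = 47/√8869 ≈ 0.4991
θ ≈ 60.06°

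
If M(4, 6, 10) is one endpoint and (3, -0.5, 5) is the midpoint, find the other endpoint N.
N = (2×3 - 4, 2×(-0.5) - 6, 2×5 - 10) = (2, -7, 0)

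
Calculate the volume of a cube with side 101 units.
Volume = s³
Volume = 101³
Volume = 1030301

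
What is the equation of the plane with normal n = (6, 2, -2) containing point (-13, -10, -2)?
d = n·P = (6)(-13) + (2)(-10) + (-2)(-2) = -94
Plane: 6x + 2y - 2z = -94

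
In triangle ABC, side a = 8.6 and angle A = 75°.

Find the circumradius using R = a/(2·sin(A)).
R = a/(2·sin(A)) = 8.6/(2·sin(75°))
R = 8.6/(2·0.965926) = 8.6/1.931852 = 4.452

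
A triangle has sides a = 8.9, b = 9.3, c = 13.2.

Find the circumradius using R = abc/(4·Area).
s = (a+b+c)/2 = 15.7
Area = √(s(s-a)(s-b)(s-c)) = √(15.7·6.8·6.4·2.5) = 41.3299
R = abc/(4·Area) = (8.9·9.3·13.2)/(4·41.3299) = 1092.564/165.3196 = 6.609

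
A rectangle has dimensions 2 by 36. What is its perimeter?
Perimeter = 2 * (length + width)
Perimeter = 2 * (2 + 36)
Perimeter = 2 * 38
Perimeter = 76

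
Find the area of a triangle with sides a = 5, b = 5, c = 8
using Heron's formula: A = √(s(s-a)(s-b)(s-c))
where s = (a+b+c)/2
s = (5+5+8)/2 = 9
A = √(9·4·4·1) = √144 = 12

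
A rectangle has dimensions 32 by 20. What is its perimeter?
Perimeter = 2 * (length + width)
Perimeter = 2 * (32 + 20)
Perimeter = 2 * 52
Perimeter = 104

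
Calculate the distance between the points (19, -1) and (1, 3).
Using the distance formula: d = sqrt((x₂-x₁)² + (y₂-y₁)²)
dx = 1 - 19 = -18
dy = 3 - (-1) = 4
d = sqrt((-18)² + 4²) = sqrt(324 + 16) = sqrt(340) = 18.44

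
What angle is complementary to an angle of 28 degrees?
Complementary angles sum to 90 degrees.
Other angle = 90 - 28
Other angle = 62 degrees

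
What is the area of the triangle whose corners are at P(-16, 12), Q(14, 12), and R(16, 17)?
Using the coordinate formula: Area = (1/2)|x₁(y₂-y₃) + x₂(y₃-y₁) + x₃(y₁-y₂)|
Area = (1/2)|(-16)(12-17) + 14(17-12) + 16(12-12)|
Area = (1/2)|(-16)*(-5) + 14*5 + 16*0|
Area = (1/2)|80 + 70 + 0|
Area = (1/2)*150 = 75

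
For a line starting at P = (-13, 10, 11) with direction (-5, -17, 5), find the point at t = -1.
P(-1) = (-13 + (-5)(-1), 10 + (-17)(-1), 11 + 5(-1)) = (-8, 27, 6)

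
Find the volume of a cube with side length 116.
Volume = s³
Volume = 116³
Volume = 1560896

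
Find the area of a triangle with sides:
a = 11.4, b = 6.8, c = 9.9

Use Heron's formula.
s = (a+b+c)/2 = (11.4+6.8+9.9)/2 = 14.05
A = √(s(s-a)(s-b)(s-c)) = √(14.05·2.65·7.25·4.15)
A = √1120.23 = 33.47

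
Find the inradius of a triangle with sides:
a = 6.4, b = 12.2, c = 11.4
s = (a+b+c)/2 = (6.4+12.2+11.4)/2 = 15
Area = √(s(s-a)(s-b)(s-c)) = √(15·8.6·2.8·3.6) = 36.06
r = Area/s = 36.06/15 = 2.404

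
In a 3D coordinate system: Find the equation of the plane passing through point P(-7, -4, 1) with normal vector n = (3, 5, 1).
d = n·P = (3)(-7) + (5)(-4) + (1)(1) = -40
Plane: 3x + 5y + z = -40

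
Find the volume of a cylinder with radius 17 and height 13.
Volume = pi * r² * h
Volume = pi * 17² * 13
Volume = pi * 289 * 13
Volume = pi * 3757
Volume = 11802.96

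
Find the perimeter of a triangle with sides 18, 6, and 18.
Perimeter = sum of all sides
Perimeter = 18 + 6 + 18
Perimeter = 42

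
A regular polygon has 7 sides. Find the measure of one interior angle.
Interior angle of a regular n-gon = (n-2)*180/n
Interior angle = (7-2)*180/7
Interior angle = 5*180/7
Interior angle = 900/7
Interior angle = 128.57 degrees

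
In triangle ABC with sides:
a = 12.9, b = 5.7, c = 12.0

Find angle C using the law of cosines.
cos(C) = (a² + b² - c²)/(2ab)
cos(C) = (12.9² + 5.7² - 12.0²)/(2·12.9·5.7) = 54.9/147.06 = 0.373317
C = arccos(0.373317) = 68.08°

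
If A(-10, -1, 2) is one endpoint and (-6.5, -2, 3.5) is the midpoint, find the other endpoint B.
B = (2×(-6.5) - (-10), 2×(-2) - (-1), 2×3.5 - 2) = (-3, -3, 5)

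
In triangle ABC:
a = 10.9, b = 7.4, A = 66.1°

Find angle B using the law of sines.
sin(B)/b = sin(A)/a
sin(B) = b·sin(A)/a = 7.4·sin(66.1°)/10.9 = 0.620686
B = arcsin(0.620686) = 38.37°  (b ≤ a, so B ≤ A and the acute solution is unique)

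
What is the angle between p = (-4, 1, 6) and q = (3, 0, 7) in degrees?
p·q = 30, |p|² = 53, |q|² = 58
cos θ = 30/√3074 ≈ 0.5411
θ ≈ 57.24°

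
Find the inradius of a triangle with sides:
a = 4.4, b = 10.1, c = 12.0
s = (a+b+c)/2 = (4.4+10.1+12.0)/2 = 13.25
Area = √(s(s-a)(s-b)(s-c)) = √(13.25·8.85·3.15·1.25) = 21.4877
r = Area/s = 21.4877/13.25 = 1.622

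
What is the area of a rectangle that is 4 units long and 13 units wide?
Area = length * width
Area = 4 * 13
Area = 52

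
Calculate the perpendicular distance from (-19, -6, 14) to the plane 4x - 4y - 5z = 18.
d = |4(-19) + (-4)(-6) + (-5)(14) - (18)| / √(4² + (-4)² + (-5)²) = 140/√57 = 18.54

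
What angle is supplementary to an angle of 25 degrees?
Supplementary angles sum to 180 degrees.
Other angle = 180 - 25
Other angle = 155 degrees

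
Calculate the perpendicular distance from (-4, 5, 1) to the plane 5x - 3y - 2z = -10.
d = |5(-4) + (-3)(5) + (-2)(1) - (-10)| / √(5² + (-3)² + (-2)²) = 27/√38 = 4.38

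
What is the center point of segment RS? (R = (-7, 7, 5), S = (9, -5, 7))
Midpoint = ((-7+9)/2, (7-5)/2, (5+7)/2) = (1, 1, 6)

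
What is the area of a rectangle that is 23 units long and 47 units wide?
Area = length * width
Area = 23 * 47
Area = 1081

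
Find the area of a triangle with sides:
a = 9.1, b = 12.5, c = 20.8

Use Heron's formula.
s = (a+b+c)/2 = (9.1+12.5+20.8)/2 = 21.2
A = √(s(s-a)(s-b)(s-c)) = √(21.2·12.1·8.7·0.4)
A = √892.69 = 29.88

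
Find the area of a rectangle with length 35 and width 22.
Area = length * width
Area = 35 * 22
Area = 770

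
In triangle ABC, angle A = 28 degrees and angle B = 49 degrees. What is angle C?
Sum of angles in a triangle = 180 degrees
Third angle = 180 - 28 - 49
Third angle = 103 degrees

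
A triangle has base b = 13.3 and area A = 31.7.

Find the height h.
A = ½bh  →  h = 2A/b
h = 2·31.7/13.3 = 4.767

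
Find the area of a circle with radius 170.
Area = pi * r²
Area = pi * 170²
Area = pi * 28900
Area = 90792.03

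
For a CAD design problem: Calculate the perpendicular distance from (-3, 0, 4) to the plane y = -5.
d = |0(-3) + 1(0) + 0(4) - (-5)| / √(0² + 1² + 0²) = 5/√1 = 5.0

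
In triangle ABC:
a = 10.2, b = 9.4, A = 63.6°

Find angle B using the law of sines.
sin(B)/b = sin(A)/a
sin(B) = b·sin(A)/a = 9.4·sin(63.6°)/10.2 = 0.825460
B = arcsin(0.825460) = 55.64°  (b ≤ a, so B ≤ A and the acute solution is unique)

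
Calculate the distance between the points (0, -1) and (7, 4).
Using the distance formula: d = sqrt((x₂-x₁)² + (y₂-y₁)²)
dx = 7 - 0 = 7
dy = 4 - (-1) = 5
d = sqrt(7² + 5²) = sqrt(49 + 25) = sqrt(74) = 8.60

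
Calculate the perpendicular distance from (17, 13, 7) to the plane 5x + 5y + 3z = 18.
d = |5(17) + 5(13) + 3(7) - (18)| / √(5² + 5² + 3²) = 153/√59 = 19.92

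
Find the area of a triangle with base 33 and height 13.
Area = (1/2) * base * height
Area = (1/2) * 33 * 13
Area = 214.50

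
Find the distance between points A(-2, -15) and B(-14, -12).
Using the distance formula: d = sqrt((x₂-x₁)² + (y₂-y₁)²)
dx = (-14) - (-2) = -12
dy = (-12) - (-15) = 3
d = sqrt((-12)² + 3²) = sqrt(144 + 9) = sqrt(153) = 12.37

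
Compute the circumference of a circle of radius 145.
Circumference = 2 * pi * r
Circumference = 2 * pi * 145
Circumference = 911.06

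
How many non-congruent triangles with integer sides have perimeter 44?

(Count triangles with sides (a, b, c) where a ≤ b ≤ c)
With a ≤ b ≤ c and a + b + c = 44, the triangle inequality a + b > c gives c < 44/2, so c ≤ 21.
Iterate a from 1 to ⌊p/3⌋ = 14; for each a, b ranges from a to ⌊(p−a)/2⌋ with c = p − a − b, keeping only c ≥ b.
Triples: (2, 21, 21), (3, 20, 21), (4, 19, 21), …
Count = 40 triangles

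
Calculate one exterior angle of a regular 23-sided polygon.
Exterior angle of a regular n-gon = 360/n
Exterior angle = 360/23
Exterior angle = 15.65 degrees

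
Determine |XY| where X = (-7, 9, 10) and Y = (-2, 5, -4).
d = √[(5)² + (-4)² + (-14)²] = √237 = 15.39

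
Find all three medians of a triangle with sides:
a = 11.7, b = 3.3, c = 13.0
Using m_x = ½√(2y² + 2z² - x²):
m_a = ½√(2·3.3² + 2·13.0² - 11.7²) = ½√222.89 = 7.465
m_b = ½√(2·11.7² + 2·13.0² - 3.3²) = ½√600.89 = 12.26
m_c = ½√(2·11.7² + 2·3.3² - 13.0²) = ½√126.56 = 5.625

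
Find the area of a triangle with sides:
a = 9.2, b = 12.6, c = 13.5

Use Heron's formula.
s = (a+b+c)/2 = (9.2+12.6+13.5)/2 = 17.65
A = √(s(s-a)(s-b)(s-c)) = √(17.65·8.45·5.05·4.15)
A = √3125.65 = 55.91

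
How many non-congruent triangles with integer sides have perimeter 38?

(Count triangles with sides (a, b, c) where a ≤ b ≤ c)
With a ≤ b ≤ c and a + b + c = 38, the triangle inequality a + b > c gives c < 38/2, so c ≤ 18.
Iterate a from 1 to ⌊p/3⌋ = 12; for each a, b ranges from a to ⌊(p−a)/2⌋ with c = p − a − b, keeping only c ≥ b.
Triples: (2, 18, 18), (3, 17, 18), (4, 16, 18), …
Count = 30 triangles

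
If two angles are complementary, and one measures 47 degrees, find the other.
Complementary angles sum to 90 degrees.
Other angle = 90 - 47
Other angle = 43 degrees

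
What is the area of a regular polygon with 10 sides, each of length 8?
For a regular 10-gon with side length s = 8:
Apothem a = s / (2*tan(pi/10)) = 8 / (2*tan(pi/10)) ≈ 12.3107
Perimeter P = 10 * 8 = 80
Area = (1/2) * P * a = (1/2) * 80 * 12.3107 = 492.43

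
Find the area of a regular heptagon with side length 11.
For a regular 7-gon with side length s = 11:
Apothem a = s / (2*tan(pi/7)) = 11 / (2*tan(pi/7)) ≈ 11.4209
Perimeter P = 7 * 11 = 77
Area = (1/2) * P * a = (1/2) * 77 * 11.4209 = 439.70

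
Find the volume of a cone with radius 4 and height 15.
Volume = (1/3) * pi * r² * h
Volume = (1/3) * pi * 4² * 15
Volume = (1/3) * pi * 16 * 15
Volume = (1/3) * pi * 240
Volume = 251.33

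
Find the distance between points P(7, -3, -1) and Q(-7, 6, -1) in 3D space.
d = √[(-14)² + (9)² + (0)²] = √277 = 16.64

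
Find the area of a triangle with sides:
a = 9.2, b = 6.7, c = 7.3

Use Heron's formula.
s = (a+b+c)/2 = (9.2+6.7+7.3)/2 = 11.6
A = √(s(s-a)(s-b)(s-c)) = √(11.6·2.4·4.9·4.3)
A = √586.589 = 24.22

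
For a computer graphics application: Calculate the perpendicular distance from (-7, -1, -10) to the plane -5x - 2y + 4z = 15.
d = |(-5)(-7) + (-2)(-1) + 4(-10) - (15)| / √((-5)² + (-2)² + 4²) = 18/√45 = 2.683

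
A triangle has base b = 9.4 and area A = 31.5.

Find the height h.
A = ½bh  →  h = 2A/b
h = 2·31.5/9.4 = 6.702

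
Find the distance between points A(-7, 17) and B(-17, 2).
Using the distance formula: d = sqrt((x₂-x₁)² + (y₂-y₁)²)
dx = (-17) - (-7) = -10
dy = 2 - 17 = -15
d = sqrt((-10)² + (-15)²) = sqrt(100 + 225) = sqrt(325) = 18.03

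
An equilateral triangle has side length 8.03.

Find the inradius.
For an equilateral triangle, r = s/(2√3) where s is the side.
r = 8.03/(2√3) = 8.03/3.464102 = 2.318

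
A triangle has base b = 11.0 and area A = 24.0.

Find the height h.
A = ½bh  →  h = 2A/b
h = 2·24.0/11.0 = 4.364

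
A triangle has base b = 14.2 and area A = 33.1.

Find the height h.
A = ½bh  →  h = 2A/b
h = 2·33.1/14.2 = 4.662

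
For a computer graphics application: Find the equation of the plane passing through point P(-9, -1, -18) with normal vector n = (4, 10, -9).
d = n·P = (4)(-9) + (10)(-1) + (-9)(-18) = 116
Plane: 4x + 10y - 9z = 116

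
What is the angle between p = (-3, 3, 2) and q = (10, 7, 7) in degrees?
p·q = 5, |p|² = 22, |q|² = 198
cos θ = 5/√4356 ≈ 0.07576
θ ≈ 85.66°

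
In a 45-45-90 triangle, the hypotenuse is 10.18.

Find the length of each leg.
In a 45-45-90 triangle, hypotenuse = leg·√2  →  leg = hypotenuse/√2
leg = 10.18/√2 = 7.198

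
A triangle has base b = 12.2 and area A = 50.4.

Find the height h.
A = ½bh  →  h = 2A/b
h = 2·50.4/12.2 = 8.262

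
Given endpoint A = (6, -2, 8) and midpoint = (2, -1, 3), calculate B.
B = (2×2 - 6, 2×(-1) - (-2), 2×3 - 8) = (-2, 0, -2)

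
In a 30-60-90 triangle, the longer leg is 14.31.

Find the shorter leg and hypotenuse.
In a 30-60-90 triangle, sides are in ratio 1 : √3 : 2.
Long leg = short leg·√3  →  short leg = 14.31/√3 = 8.262
Hypotenuse = 2·(short leg) = 2·14.31/√3 = 16.52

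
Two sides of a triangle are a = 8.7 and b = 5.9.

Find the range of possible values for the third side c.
By the triangle inequality: |a - b| < c < a + b
|8.7 - 5.9| < c < 8.7 + 5.9
2.8 < c < 14.6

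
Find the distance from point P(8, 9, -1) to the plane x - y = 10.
d = |1(8) + (-1)(9) + 0(-1) - (10)| / √(1² + (-1)² + 0²) = 11/√2 = 7.778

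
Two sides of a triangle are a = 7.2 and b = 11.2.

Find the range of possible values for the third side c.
By the triangle inequality: |a - b| < c < a + b
|7.2 - 11.2| < c < 7.2 + 11.2
4 < c < 18.4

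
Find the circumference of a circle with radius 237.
Circumference = 2 * pi * r
Circumference = 2 * pi * 237
Circumference = 1489.11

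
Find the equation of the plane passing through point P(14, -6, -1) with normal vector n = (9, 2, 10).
d = n·P = (9)(14) + (2)(-6) + (10)(-1) = 104
Plane: 9x + 2y + 10z = 104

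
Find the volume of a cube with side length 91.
Volume = s³
Volume = 91³
Volume = 753571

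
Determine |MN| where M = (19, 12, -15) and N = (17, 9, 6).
d = √[(-2)² + (-3)² + (21)²] = √454 = 21.31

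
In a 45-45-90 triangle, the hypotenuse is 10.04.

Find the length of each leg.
In a 45-45-90 triangle, hypotenuse = leg·√2  →  leg = hypotenuse/√2
leg = 10.04/√2 = 7.099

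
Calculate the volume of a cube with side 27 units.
Volume = s³
Volume = 27³
Volume = 19683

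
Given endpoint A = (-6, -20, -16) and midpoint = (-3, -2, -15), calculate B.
B = (2×(-3) - (-6), 2×(-2) - (-20), 2×(-15) - (-16)) = (0, 16, -14)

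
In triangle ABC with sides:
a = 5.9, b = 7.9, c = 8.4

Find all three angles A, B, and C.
By the law of cosines:
cos(A) = (b² + c² - a²)/(2bc) = 0.739602  →  A = 42.3°
cos(B) = (a² + c² - b²)/(2ac) = 0.433414  →  B = 64.32°
cos(C) = (a² + b² - c²)/(2ab) = 0.285990  →  C = 73.38°
Check: A + B + C = 180.0° ✓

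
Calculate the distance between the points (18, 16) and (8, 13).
Using the distance formula: d = sqrt((x₂-x₁)² + (y₂-y₁)²)
dx = 8 - 18 = -10
dy = 13 - 16 = -3
d = sqrt((-10)² + (-3)²) = sqrt(100 + 9) = sqrt(109) = 10.44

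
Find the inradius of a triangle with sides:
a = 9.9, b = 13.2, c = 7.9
s = (a+b+c)/2 = (9.9+13.2+7.9)/2 = 15.5
Area = √(s(s-a)(s-b)(s-c)) = √(15.5·5.6·2.3·7.6) = 38.9521
r = Area/s = 38.9521/15.5 = 2.513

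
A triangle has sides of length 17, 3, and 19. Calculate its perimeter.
Perimeter = sum of all sides
Perimeter = 17 + 3 + 19
Perimeter = 39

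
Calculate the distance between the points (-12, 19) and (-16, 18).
Using the distance formula: d = sqrt((x₂-x₁)² + (y₂-y₁)²)
dx = (-16) - (-12) = -4
dy = 18 - 19 = -1
d = sqrt((-4)² + (-1)²) = sqrt(16 + 1) = sqrt(17) = 4.12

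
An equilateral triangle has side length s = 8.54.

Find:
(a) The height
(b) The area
(a) Height h = s·√3/2 = 8.54·√3/2 = 7.396
(b) Area = (√3/4)·s² = (√3/4)·8.54² = (√3/4)·72.9316 = 31.58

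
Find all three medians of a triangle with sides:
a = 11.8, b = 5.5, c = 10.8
Using m_x = ½√(2y² + 2z² - x²):
m_a = ½√(2·5.5² + 2·10.8² - 11.8²) = ½√154.54 = 6.216
m_b = ½√(2·11.8² + 2·10.8² - 5.5²) = ½√481.51 = 10.97
m_c = ½√(2·11.8² + 2·5.5² - 10.8²) = ½√222.34 = 7.456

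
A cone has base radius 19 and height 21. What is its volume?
Volume = (1/3) * pi * r² * h
Volume = (1/3) * pi * 19² * 21
Volume = (1/3) * pi * 361 * 21
Volume = (1/3) * pi * 7581
Volume = 7938.80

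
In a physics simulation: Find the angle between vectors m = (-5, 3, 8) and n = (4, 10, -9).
m·n = -62, |m|² = 98, |n|² = 197
cos θ = -62/√19306 ≈ -0.4462
θ ≈ 116.5°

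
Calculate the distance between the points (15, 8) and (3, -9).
Using the distance formula: d = sqrt((x₂-x₁)² + (y₂-y₁)²)
dx = 3 - 15 = -12
dy = (-9) - 8 = -17
d = sqrt((-12)² + (-17)²) = sqrt(144 + 289) = sqrt(433) = 20.81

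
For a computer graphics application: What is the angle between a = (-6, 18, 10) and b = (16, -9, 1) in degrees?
a·b = -248, |a|² = 460, |b|² = 338
cos θ = -248/√155480 ≈ -0.6289
θ ≈ 129.0°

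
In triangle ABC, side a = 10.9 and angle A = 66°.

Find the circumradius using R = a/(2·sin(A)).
R = a/(2·sin(A)) = 10.9/(2·sin(66°))
R = 10.9/(2·0.913545) = 10.9/1.827091 = 5.966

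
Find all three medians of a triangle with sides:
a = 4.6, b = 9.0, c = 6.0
Using m_x = ½√(2y² + 2z² - x²):
m_a = ½√(2·9.0² + 2·6.0² - 4.6²) = ½√212.84 = 7.295
m_b = ½√(2·4.6² + 2·6.0² - 9.0²) = ½√33.32 = 2.886
m_c = ½√(2·4.6² + 2·9.0² - 6.0²) = ½√168.32 = 6.487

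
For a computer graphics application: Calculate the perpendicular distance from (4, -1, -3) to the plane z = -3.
d = |0(4) + 0(-1) + 1(-3) - (-3)| / √(0² + 0² + 1²) = 0/√1 = 0.0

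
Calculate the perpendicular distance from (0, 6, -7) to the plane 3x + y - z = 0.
d = |3(0) + 1(6) + (-1)(-7) - (0)| / √(3² + 1² + (-1)²) = 13/√11 = 3.92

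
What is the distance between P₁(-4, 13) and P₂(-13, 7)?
Using the distance formula: d = sqrt((x₂-x₁)² + (y₂-y₁)²)
dx = (-13) - (-4) = -9
dy = 7 - 13 = -6
d = sqrt((-9)² + (-6)²) = sqrt(81 + 36) = sqrt(117) = 10.82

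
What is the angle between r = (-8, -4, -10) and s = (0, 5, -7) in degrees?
r·s = 50, |r|² = 180, |s|² = 74
cos θ = 50/√13320 ≈ 0.4332
θ ≈ 64.33°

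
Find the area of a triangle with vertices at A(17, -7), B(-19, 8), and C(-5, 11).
Using the coordinate formula: Area = (1/2)|x₁(y₂-y₃) + x₂(y₃-y₁) + x₃(y₁-y₂)|
Area = (1/2)|17(8-11) + (-19)(11-(-7)) + (-5)((-7)-8)|
Area = (1/2)|17*(-3) + (-19)*18 + (-5)*(-15)|
Area = (1/2)|(-51) + (-342) + 75|
Area = (1/2)*318 = 159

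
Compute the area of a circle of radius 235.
Area = pi * r²
Area = pi * 235²
Area = pi * 55225
Area = 173494.45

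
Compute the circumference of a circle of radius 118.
Circumference = 2 * pi * r
Circumference = 2 * pi * 118
Circumference = 741.42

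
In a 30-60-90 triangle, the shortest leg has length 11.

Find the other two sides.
Long leg = 11√3 = 19.05, Hypotenuse = 22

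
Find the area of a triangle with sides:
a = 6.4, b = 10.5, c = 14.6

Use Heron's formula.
s = (a+b+c)/2 = (6.4+10.5+14.6)/2 = 15.75
A = √(s(s-a)(s-b)(s-c)) = √(15.75·9.35·5.25·1.15)
A = √889.097 = 29.82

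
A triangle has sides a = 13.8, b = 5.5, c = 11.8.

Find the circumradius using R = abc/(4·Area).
s = (a+b+c)/2 = 15.55
Area = √(s(s-a)(s-b)(s-c)) = √(15.55·1.75·10.05·3.75) = 32.0245
R = abc/(4·Area) = (13.8·5.5·11.8)/(4·32.0245) = 895.62/128.098 = 6.992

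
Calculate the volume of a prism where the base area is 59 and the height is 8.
Volume = base area * height
Volume = 59 * 8
Volume = 472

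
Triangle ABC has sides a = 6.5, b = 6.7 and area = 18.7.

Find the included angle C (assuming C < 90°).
Area = ½ab·sin(C)  →  sin(C) = 2·Area/(ab)
sin(C) = 2·18.7/(6.5·6.7) = 0.858783
C = arcsin(0.858783) = 59.18°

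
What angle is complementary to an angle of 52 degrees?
Complementary angles sum to 90 degrees.
Other angle = 90 - 52
Other angle = 38 degrees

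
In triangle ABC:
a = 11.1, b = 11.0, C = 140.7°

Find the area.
Using A = ½ab·sin(C):
A = ½·11.1·11.0·sin(140.7°) = ½·122.1·0.633381 = 38.67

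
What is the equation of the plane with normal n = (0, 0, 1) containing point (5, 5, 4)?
d = n·P = (0)(5) + (0)(5) + (1)(4) = 4
Plane: z = 4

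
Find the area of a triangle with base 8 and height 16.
Area = (1/2) * base * height
Area = (1/2) * 8 * 16
Area = 64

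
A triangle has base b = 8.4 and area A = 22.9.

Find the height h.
A = ½bh  →  h = 2A/b
h = 2·22.9/8.4 = 5.452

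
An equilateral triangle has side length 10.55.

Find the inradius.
For an equilateral triangle, r = s/(2√3) where s is the side.
r = 10.55/(2√3) = 10.55/3.464102 = 3.046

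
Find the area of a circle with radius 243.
Area = pi * r²
Area = pi * 243²
Area = pi * 59049
Area = 185507.90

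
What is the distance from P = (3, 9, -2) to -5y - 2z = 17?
d = |0(3) + (-5)(9) + (-2)(-2) - (17)| / √(0² + (-5)² + (-2)²) = 58/√29 = 10.77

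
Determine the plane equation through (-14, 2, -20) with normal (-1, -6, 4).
d = n·P = (-1)(-14) + (-6)(2) + (4)(-20) = -78
Plane: -x - 6y + 4z = -78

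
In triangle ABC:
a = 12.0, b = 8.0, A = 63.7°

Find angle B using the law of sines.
sin(B)/b = sin(A)/a
sin(B) = b·sin(A)/a = 8.0·sin(63.7°)/12.0 = 0.597658
B = arcsin(0.597658) = 36.7°  (b ≤ a, so B ≤ A and the acute solution is unique)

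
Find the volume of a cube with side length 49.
Volume = s³
Volume = 49³
Volume = 117649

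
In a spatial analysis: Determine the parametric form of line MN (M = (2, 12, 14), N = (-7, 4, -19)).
Direction vector d = N - M = (-9, -8, -33)
x = 2 - 9t, y = 12 - 8t, z = 14 - 33t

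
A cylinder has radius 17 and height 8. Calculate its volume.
Volume = pi * r² * h
Volume = pi * 17² * 8
Volume = pi * 289 * 8
Volume = pi * 2312
Volume = 7263.36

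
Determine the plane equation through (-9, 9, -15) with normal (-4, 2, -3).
d = n·P = (-4)(-9) + (2)(9) + (-3)(-15) = 99
Plane: -4x + 2y - 3z = 99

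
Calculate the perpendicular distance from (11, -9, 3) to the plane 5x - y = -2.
d = |5(11) + (-1)(-9) + 0(3) - (-2)| / √(5² + (-1)² + 0²) = 66/√26 = 12.94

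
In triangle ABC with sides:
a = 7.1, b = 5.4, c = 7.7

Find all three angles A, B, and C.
By the law of cosines:
cos(A) = (b² + c² - a²)/(2bc) = 0.457431  →  A = 62.78°
cos(B) = (a² + c² - b²)/(2ac) = 0.736601  →  B = 42.56°
cos(C) = (a² + b² - c²)/(2ab) = 0.264476  →  C = 74.66°
Check: A + B + C = 180.0° ✓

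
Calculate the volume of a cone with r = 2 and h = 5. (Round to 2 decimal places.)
Volume = (1/3) * pi * r² * h
Volume = (1/3) * pi * 2² * 5
Volume = (1/3) * pi * 4 * 5
Volume = (1/3) * pi * 20
Volume = 20.94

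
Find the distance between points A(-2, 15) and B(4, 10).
Using the distance formula: d = sqrt((x₂-x₁)² + (y₂-y₁)²)
dx = 4 - (-2) = 6
dy = 10 - 15 = -5
d = sqrt(6² + (-5)²) = sqrt(36 + 25) = sqrt(61) = 7.81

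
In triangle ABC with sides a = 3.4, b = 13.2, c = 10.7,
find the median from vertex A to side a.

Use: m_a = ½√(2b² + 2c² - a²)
m_a = ½√(2·13.2² + 2·10.7² - 3.4²)
m_a = ½√(348.48 + 228.98 - 11.56) = ½√565.9 = 11.89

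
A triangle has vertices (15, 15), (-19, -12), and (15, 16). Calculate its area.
Using the coordinate formula: Area = (1/2)|x₁(y₂-y₃) + x₂(y₃-y₁) + x₃(y₁-y₂)|
Area = (1/2)|15((-12)-16) + (-19)(16-15) + 15(15-(-12))|
Area = (1/2)|15*(-28) + (-19)*1 + 15*27|
Area = (1/2)|(-420) + (-19) + 405|
Area = (1/2)*34 = 17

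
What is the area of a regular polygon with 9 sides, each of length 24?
For a regular 9-gon with side length s = 24:
Apothem a = s / (2*tan(pi/9)) = 24 / (2*tan(pi/9)) ≈ 32.9697
Perimeter P = 9 * 24 = 216
Area = (1/2) * P * a = (1/2) * 216 * 32.9697 = 3560.73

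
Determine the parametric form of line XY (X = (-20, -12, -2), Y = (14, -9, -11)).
Direction vector d = Y - X = (34, 3, -9)
x = -20 + 34t, y = -12 + 3t, z = -2 - 9t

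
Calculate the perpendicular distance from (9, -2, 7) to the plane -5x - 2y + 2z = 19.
d = |(-5)(9) + (-2)(-2) + 2(7) - (19)| / √((-5)² + (-2)² + 2²) = 46/√33 = 8.008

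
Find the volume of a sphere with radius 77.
Volume = (4/3) * pi * r³
Volume = (4/3) * pi * 77³
Volume = (4/3) * pi * 456533
Volume = 1912320.96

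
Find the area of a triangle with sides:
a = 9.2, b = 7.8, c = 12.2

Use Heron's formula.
s = (a+b+c)/2 = (9.2+7.8+12.2)/2 = 14.6
A = √(s(s-a)(s-b)(s-c)) = √(14.6·5.4·6.8·2.4)
A = √1286.67 = 35.87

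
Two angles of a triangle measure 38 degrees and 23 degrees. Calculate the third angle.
Sum of angles in a triangle = 180 degrees
Third angle = 180 - 38 - 23
Third angle = 119 degrees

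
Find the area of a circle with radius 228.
Area = pi * r²
Area = pi * 228²
Area = pi * 51984
Area = 163312.55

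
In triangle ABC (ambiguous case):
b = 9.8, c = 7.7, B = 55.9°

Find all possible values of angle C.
sin(C)/c = sin(B)/b  →  sin(C) = c·sin(B)/b = 7.7·sin(55.9°)/9.8 = 0.650619
C₁ = arcsin(0.650619) = 40.59°,  C₂ = 180° - C₁ = 139.41°
Check C₂: A = 180° - 55.9° - 139.41° = -15.31° ≤ 0, rejected
C = 40.59° (one solution)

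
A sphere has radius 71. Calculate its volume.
Volume = (4/3) * pi * r³
Volume = (4/3) * pi * 71³
Volume = (4/3) * pi * 357911
Volume = 1499214.09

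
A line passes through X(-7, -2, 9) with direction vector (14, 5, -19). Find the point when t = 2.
P(2) = (-7 + 14(2), -2 + 5(2), 9 + (-19)(2)) = (21, 8, -29)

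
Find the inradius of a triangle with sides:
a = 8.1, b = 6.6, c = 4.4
s = (a+b+c)/2 = (8.1+6.6+4.4)/2 = 9.55
Area = √(s(s-a)(s-b)(s-c)) = √(9.55·1.45·2.95·5.15) = 14.5044
r = Area/s = 14.5044/9.55 = 1.519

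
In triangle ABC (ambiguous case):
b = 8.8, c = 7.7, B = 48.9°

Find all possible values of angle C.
sin(C)/c = sin(B)/b  →  sin(C) = c·sin(B)/b = 7.7·sin(48.9°)/8.8 = 0.659368
C₁ = arcsin(0.659368) = 41.25°,  C₂ = 180° - C₁ = 138.75°
Check C₂: A = 180° - 48.9° - 138.75° = -7.65° ≤ 0, rejected
C = 41.25° (one solution)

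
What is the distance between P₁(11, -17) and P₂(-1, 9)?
Using the distance formula: d = sqrt((x₂-x₁)² + (y₂-y₁)²)
dx = (-1) - 11 = -12
dy = 9 - (-17) = 26
d = sqrt((-12)² + 26²) = sqrt(144 + 676) = sqrt(820) = 28.64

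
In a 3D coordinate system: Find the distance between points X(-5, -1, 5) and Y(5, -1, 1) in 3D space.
d = √[(10)² + (0)² + (-4)²] = √116 = 10.77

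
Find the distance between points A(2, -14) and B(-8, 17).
Using the distance formula: d = sqrt((x₂-x₁)² + (y₂-y₁)²)
dx = (-8) - 2 = -10
dy = 17 - (-14) = 31
d = sqrt((-10)² + 31²) = sqrt(100 + 961) = sqrt(1061) = 32.57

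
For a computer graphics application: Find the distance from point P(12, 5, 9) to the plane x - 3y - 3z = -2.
d = |1(12) + (-3)(5) + (-3)(9) - (-2)| / √(1² + (-3)² + (-3)²) = 28/√19 = 6.424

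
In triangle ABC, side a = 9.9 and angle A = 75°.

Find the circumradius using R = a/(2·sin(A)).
R = a/(2·sin(A)) = 9.9/(2·sin(75°))
R = 9.9/(2·0.965926) = 9.9/1.931852 = 5.125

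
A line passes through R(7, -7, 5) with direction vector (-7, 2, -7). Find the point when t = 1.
P(1) = (7 + (-7)(1), -7 + 2(1), 5 + (-7)(1)) = (0, -5, -2)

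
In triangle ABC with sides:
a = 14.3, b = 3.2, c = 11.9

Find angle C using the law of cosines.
cos(C) = (a² + b² - c²)/(2ab)
cos(C) = (14.3² + 3.2² - 11.9²)/(2·14.3·3.2) = 73.12/91.52 = 0.798951
C = arccos(0.798951) = 36.97°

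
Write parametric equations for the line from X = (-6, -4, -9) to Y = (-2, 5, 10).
Direction vector d = Y - X = (4, 9, 19)
x = -6 + 4t, y = -4 + 9t, z = -9 + 19t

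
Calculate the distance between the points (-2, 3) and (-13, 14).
Using the distance formula: d = sqrt((x₂-x₁)² + (y₂-y₁)²)
dx = (-13) - (-2) = -11
dy = 14 - 3 = 11
d = sqrt((-11)² + 11²) = sqrt(121 + 121) = sqrt(242) = 15.56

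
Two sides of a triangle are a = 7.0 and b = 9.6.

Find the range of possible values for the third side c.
By the triangle inequality: |a - b| < c < a + b
|7.0 - 9.6| < c < 7.0 + 9.6
2.6 < c < 16.6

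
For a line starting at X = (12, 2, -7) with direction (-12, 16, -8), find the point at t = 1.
P(1) = (12 + (-12)(1), 2 + 16(1), -7 + (-8)(1)) = (0, 18, -15)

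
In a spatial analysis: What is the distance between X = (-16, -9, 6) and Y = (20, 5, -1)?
d = √[(36)² + (14)² + (-7)²] = √1541 = 39.26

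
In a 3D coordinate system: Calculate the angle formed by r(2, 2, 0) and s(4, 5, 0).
r·s = 18, |r|² = 8, |s|² = 41
cos θ = 18/√328 ≈ 0.9939
θ ≈ 6.34°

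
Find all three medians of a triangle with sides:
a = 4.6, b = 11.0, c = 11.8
Using m_x = ½√(2y² + 2z² - x²):
m_a = ½√(2·11.0² + 2·11.8² - 4.6²) = ½√499.32 = 11.17
m_b = ½√(2·4.6² + 2·11.8² - 11.0²) = ½√199.8 = 7.068
m_c = ½√(2·4.6² + 2·11.0² - 11.8²) = ½√145.08 = 6.022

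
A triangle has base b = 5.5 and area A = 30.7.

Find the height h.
A = ½bh  →  h = 2A/b
h = 2·30.7/5.5 = 11.16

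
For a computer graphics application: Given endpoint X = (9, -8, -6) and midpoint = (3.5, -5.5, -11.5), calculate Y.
Y = (2×3.5 - 9, 2×(-5.5) - (-8), 2×(-11.5) - (-6)) = (-2, -3, -17)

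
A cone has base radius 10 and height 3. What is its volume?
Volume = (1/3) * pi * r² * h
Volume = (1/3) * pi * 10² * 3
Volume = (1/3) * pi * 100 * 3
Volume = (1/3) * pi * 300
Volume = 314.16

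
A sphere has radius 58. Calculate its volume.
Volume = (4/3) * pi * r³
Volume = (4/3) * pi * 58³
Volume = (4/3) * pi * 195112
Volume = 817283.23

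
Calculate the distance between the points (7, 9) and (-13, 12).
Using the distance formula: d = sqrt((x₂-x₁)² + (y₂-y₁)²)
dx = (-13) - 7 = -20
dy = 12 - 9 = 3
d = sqrt((-20)² + 3²) = sqrt(400 + 9) = sqrt(409) = 20.22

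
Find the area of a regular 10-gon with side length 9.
For a regular 10-gon with side length s = 9:
Apothem a = s / (2*tan(pi/10)) = 9 / (2*tan(pi/10)) ≈ 13.8496
Perimeter P = 10 * 9 = 90
Area = (1/2) * P * a = (1/2) * 90 * 13.8496 = 623.23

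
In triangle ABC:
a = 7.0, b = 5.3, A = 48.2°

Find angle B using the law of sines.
sin(B)/b = sin(A)/a
sin(B) = b·sin(A)/a = 5.3·sin(48.2°)/7.0 = 0.564432
B = arcsin(0.564432) = 34.36°  (b ≤ a, so B ≤ A and the acute solution is unique)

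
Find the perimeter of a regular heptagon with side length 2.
Perimeter = number of sides * side length
Perimeter = 7 * 2
Perimeter = 14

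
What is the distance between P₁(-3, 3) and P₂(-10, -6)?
Using the distance formula: d = sqrt((x₂-x₁)² + (y₂-y₁)²)
dx = (-10) - (-3) = -7
dy = (-6) - 3 = -9
d = sqrt((-7)² + (-9)²) = sqrt(49 + 81) = sqrt(130) = 11.40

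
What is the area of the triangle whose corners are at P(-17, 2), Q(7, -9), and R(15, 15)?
Using the coordinate formula: Area = (1/2)|x₁(y₂-y₃) + x₂(y₃-y₁) + x₃(y₁-y₂)|
Area = (1/2)|(-17)((-9)-15) + 7(15-2) + 15(2-(-9))|
Area = (1/2)|(-17)*(-24) + 7*13 + 15*11|
Area = (1/2)|408 + 91 + 165|
Area = (1/2)*664 = 332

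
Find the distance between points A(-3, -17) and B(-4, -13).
Using the distance formula: d = sqrt((x₂-x₁)² + (y₂-y₁)²)
dx = (-4) - (-3) = -1
dy = (-13) - (-17) = 4
d = sqrt((-1)² + 4²) = sqrt(1 + 16) = sqrt(17) = 4.12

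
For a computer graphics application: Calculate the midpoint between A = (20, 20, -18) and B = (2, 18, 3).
Midpoint = ((20+2)/2, (20+18)/2, (-18+3)/2) = (11, 19, -7.5)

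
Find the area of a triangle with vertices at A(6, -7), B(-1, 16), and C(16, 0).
Using the coordinate formula: Area = (1/2)|x₁(y₂-y₃) + x₂(y₃-y₁) + x₃(y₁-y₂)|
Area = (1/2)|6(16-0) + (-1)(0-(-7)) + 16((-7)-16)|
Area = (1/2)|6*16 + (-1)*7 + 16*(-23)|
Area = (1/2)|96 + (-7) + (-368)|
Area = (1/2)*279 = 139.50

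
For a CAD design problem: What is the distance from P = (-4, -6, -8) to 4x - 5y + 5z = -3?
d = |4(-4) + (-5)(-6) + 5(-8) - (-3)| / √(4² + (-5)² + 5²) = 23/√66 = 2.831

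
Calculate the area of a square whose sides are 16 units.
Area = s²
Area = 16²
Area = 256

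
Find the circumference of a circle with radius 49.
Circumference = 2 * pi * r
Circumference = 2 * pi * 49
Circumference = 307.88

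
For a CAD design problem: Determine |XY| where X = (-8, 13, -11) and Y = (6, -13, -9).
d = √[(14)² + (-26)² + (2)²] = √876 = 29.6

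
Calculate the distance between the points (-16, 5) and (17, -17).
Using the distance formula: d = sqrt((x₂-x₁)² + (y₂-y₁)²)
dx = 17 - (-16) = 33
dy = (-17) - 5 = -22
d = sqrt(33² + (-22)²) = sqrt(1089 + 484) = sqrt(1573) = 39.66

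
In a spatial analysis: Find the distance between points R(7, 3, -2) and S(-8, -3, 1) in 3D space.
d = √[(-15)² + (-6)² + (3)²] = √270 = 16.43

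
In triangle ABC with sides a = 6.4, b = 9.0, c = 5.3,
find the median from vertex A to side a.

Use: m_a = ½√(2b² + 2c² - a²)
m_a = ½√(2·9.0² + 2·5.3² - 6.4²)
m_a = ½√(162 + 56.18 - 40.96) = ½√177.22 = 6.656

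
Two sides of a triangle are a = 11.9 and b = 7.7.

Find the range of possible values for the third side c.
By the triangle inequality: |a - b| < c < a + b
|11.9 - 7.7| < c < 11.9 + 7.7
4.2 < c < 19.6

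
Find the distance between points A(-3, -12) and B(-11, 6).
Using the distance formula: d = sqrt((x₂-x₁)² + (y₂-y₁)²)
dx = (-11) - (-3) = -8
dy = 6 - (-12) = 18
d = sqrt((-8)² + 18²) = sqrt(64 + 324) = sqrt(388) = 19.70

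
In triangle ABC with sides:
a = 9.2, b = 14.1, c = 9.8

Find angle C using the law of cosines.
cos(C) = (a² + b² - c²)/(2ab)
cos(C) = (9.2² + 14.1² - 9.8²)/(2·9.2·14.1) = 187.41/259.44 = 0.722364
C = arccos(0.722364) = 43.75°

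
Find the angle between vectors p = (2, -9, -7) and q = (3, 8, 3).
p·q = -87, |p|² = 134, |q|² = 82
cos θ = -87/√10988 ≈ -0.83
θ ≈ 146.1°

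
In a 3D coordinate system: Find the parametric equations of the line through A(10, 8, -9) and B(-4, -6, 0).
Direction vector d = B - A = (-14, -14, 9)
x = 10 - 14t, y = 8 - 14t, z = -9 + 9t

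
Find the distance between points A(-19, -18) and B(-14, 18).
Using the distance formula: d = sqrt((x₂-x₁)² + (y₂-y₁)²)
dx = (-14) - (-19) = 5
dy = 18 - (-18) = 36
d = sqrt(5² + 36²) = sqrt(25 + 1296) = sqrt(1321) = 36.35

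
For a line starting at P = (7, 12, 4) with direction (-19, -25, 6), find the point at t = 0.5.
P(0.5) = (7 + (-19)(0.5), 12 + (-25)(0.5), 4 + 6(0.5)) = (-2.5, -0.5, 7)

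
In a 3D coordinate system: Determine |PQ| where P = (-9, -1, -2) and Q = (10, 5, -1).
d = √[(19)² + (6)² + (1)²] = √398 = 19.95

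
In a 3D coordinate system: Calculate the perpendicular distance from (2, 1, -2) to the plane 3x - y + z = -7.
d = |3(2) + (-1)(1) + 1(-2) - (-7)| / √(3² + (-1)² + 1²) = 10/√11 = 3.015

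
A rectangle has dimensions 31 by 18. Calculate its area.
Area = length * width
Area = 31 * 18
Area = 558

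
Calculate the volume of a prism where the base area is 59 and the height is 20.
Volume = base area * height
Volume = 59 * 20
Volume = 1180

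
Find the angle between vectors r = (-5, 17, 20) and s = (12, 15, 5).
r·s = 295, |r|² = 714, |s|² = 394
cos θ = 295/√281316 ≈ 0.5562
θ ≈ 56.21°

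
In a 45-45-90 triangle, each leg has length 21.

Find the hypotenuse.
Hypotenuse = 21√2 = 29.7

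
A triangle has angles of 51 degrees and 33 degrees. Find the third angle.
Sum of angles in a triangle = 180 degrees
Third angle = 180 - 51 - 33
Third angle = 96 degrees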